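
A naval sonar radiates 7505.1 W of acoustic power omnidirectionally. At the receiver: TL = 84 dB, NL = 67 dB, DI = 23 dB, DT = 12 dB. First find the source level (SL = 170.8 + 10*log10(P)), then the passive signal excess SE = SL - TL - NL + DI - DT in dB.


Step 1: SL = 170.8 + 10*log10(7505.1) = 209.55 dB
Step 2: SE = SL - TL - NL + DI - DT = 209.55 - 84 - 67 + 23 - 12 = 69.55

69.55 dB


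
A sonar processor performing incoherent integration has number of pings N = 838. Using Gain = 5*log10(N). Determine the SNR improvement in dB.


Gain = 5*log10(838) = 14.62

14.62 dB


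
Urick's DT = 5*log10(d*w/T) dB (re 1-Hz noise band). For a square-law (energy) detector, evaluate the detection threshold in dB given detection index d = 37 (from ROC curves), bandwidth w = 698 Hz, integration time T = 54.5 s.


13.38 dB


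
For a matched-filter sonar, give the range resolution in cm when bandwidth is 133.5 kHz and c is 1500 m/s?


dR = c/(2*BW) = 1500 / (2 * 133.5e3) = 0.0056 m = 0.56 cm

0.56 cm


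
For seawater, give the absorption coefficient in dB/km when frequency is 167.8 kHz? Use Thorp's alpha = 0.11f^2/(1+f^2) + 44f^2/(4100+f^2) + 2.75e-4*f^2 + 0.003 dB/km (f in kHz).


f^2 = 28156.84
alpha = 0.11*28156.84/(1+28156.84) + 44*28156.84/(4100+28156.84) + 2.75e-4*28156.84 + 0.003 = 46.264

46.264 dB/km


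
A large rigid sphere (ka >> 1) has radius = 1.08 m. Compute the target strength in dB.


TS = 10*log10(1.08^2 / 4) = 10*log10(0.2916) = -5.35

-5.35 dB


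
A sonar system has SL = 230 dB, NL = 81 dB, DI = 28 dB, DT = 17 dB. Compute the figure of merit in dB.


FOM = SL - NL + DI - DT = 230 - 81 + 28 - 17 = 160

160 dB


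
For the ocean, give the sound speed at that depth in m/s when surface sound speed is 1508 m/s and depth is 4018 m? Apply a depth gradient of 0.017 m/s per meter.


1576.306 m/s


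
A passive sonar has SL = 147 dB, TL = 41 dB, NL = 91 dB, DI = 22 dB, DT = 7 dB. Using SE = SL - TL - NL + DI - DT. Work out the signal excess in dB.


SE = SL - TL - NL + DI - DT = 147 - 41 - 91 + 22 - 7 = 30

30 dB


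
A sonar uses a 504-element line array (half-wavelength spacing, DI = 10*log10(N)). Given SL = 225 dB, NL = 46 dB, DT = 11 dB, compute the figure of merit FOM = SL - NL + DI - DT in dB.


195.02 dB


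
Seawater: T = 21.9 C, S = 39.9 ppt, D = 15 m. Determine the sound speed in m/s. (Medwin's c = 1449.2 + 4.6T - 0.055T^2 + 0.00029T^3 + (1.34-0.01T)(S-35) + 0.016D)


1532.34 m/s


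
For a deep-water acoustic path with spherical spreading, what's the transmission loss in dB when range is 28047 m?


TL = 20*log10(28047) = 88.96

88.96 dB


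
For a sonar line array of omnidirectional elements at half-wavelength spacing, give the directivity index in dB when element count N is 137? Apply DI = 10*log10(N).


21.37 dB


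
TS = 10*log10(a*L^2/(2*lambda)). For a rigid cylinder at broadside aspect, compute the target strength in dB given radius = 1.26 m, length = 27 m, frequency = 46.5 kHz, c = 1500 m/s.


41.53 dB


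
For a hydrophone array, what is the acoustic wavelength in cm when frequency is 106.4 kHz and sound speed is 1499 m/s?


lambda = c/f = 1499 / 106400 = 0.0141 m = 1.41 cm

1.41 cm


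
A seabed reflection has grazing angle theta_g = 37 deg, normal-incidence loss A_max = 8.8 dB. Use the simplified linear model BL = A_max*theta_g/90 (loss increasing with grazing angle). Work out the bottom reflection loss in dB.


BL = A_max * theta_g / 90 = 8.8 * 37 / 90 = 3.62

3.62 dB


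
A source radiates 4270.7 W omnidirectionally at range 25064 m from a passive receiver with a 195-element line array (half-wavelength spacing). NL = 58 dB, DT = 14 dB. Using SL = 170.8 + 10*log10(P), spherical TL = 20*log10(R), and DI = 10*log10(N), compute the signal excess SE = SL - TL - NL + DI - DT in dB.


Step 1: SL = 170.8 + 10*log10(4270.7) = 207.1 dB
Step 2: TL = 20*log10(25064) = 87.98 dB
Step 3: DI = 10*log10(195) = 22.9 dB
Step 4: SE = SL - TL - NL + DI - DT = 207.1 - 87.98 - 58 + 22.9 - 14 = 70.02

70.02 dB


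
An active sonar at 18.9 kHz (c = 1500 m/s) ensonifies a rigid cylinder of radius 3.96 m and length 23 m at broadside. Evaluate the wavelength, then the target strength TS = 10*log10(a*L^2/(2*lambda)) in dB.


Step 1: lambda = c/f = 1500/18900 = 0.07937 m
Step 2: TS = 10*log10(a*L^2/(2*lambda)) = 10*log10(3.96*23^2/(2*0.07937)) = 41.2

41.2 dB


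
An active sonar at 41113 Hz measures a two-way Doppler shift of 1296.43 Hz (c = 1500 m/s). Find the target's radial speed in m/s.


From fd = 2*f*v/c, v = c*fd/(2*f) = 1500 * 1296.43 / (2*41113) = 23.65

23.65 m/s


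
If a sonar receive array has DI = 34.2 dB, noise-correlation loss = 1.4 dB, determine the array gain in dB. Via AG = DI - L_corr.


AG = DI - L_corr = 34.2 - 1.4 = 32.8

32.8 dB


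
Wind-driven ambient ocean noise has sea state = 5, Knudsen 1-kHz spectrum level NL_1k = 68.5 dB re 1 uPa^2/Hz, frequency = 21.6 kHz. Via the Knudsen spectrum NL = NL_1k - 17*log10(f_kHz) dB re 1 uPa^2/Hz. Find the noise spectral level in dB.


NL = NL_1k - 17*log10(f_kHz) = 68.5 - 17*log10(21.6) = 68.5 - (22.69) = 45.81

45.81 dB


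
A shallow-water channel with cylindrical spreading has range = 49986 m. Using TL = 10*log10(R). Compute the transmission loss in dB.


TL = 10*log10(49986) = 46.99

46.99 dB


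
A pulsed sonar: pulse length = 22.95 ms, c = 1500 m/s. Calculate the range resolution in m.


dR = c*tau/2 = 1500 * 22.95e-3 / 2 = 17.2125

17.2125 m


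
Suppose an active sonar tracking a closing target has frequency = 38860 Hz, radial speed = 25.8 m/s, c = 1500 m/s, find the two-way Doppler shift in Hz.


fd = 2*f*v/c = 2 * 38860 * 25.8 / 1500 = 1336.78

1336.78 Hz


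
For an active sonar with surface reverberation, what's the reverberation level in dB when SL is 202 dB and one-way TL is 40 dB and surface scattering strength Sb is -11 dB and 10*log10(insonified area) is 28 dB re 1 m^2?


139 dB


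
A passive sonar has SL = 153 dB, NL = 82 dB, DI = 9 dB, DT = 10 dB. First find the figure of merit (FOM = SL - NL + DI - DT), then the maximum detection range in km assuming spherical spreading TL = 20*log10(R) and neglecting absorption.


Step 1: FOM = SL - NL + DI - DT = 153 - 82 + 9 - 10 = 70 dB
Step 2: at max range FOM = TL = 20*log10(R), so R = 10^(70/20) = 3162.28 m = 3.16 km

3.16 km


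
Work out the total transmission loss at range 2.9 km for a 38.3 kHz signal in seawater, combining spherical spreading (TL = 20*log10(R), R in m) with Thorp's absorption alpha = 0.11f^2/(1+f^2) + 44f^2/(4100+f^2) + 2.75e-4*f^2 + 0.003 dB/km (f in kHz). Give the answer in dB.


104.37 dB


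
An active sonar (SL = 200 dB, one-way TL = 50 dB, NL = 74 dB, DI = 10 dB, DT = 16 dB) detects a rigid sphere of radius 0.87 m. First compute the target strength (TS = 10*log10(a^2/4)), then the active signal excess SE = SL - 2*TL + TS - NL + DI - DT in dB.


Step 1: TS = 10*log10(0.87^2/4) = -7.23 dB
Step 2: SE = SL - 2*TL + TS - NL + DI - DT = 200 - 2*50 + (-7.23) - 74 + 10 - 16 = 12.77

12.77 dB


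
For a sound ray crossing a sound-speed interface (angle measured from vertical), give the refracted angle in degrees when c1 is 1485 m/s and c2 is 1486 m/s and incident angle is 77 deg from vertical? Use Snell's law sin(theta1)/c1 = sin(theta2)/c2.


77.17 deg


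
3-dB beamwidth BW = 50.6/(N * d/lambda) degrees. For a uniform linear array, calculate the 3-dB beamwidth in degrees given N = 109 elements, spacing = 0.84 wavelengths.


BW = 50.6 / (109 * 0.84) = 50.6 / 91.56 = 0.55

0.55 deg


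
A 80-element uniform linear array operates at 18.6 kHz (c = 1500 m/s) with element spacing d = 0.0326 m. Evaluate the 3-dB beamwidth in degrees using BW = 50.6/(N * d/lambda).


Step 1: lambda = 1500/18600 = 0.08065 m
Step 2: d/lambda = 0.0326/0.08065 = 0.4042
Step 3: BW = 50.6/(N * d/lambda) = 50.6/(80 * 0.4042) = 1.56

1.56 deg


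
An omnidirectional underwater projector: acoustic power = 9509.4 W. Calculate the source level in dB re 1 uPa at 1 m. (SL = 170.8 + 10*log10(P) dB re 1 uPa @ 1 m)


SL = 170.8 + 10*log10(9509.4) = 170.8 + 39.78 = 210.58

210.58 dB


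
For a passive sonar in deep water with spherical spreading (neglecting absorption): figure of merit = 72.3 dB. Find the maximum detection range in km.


4.12 km


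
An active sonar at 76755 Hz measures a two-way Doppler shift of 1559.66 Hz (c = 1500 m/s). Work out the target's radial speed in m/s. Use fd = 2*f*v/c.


From fd = 2*f*v/c, v = c*fd/(2*f) = 1500 * 1559.66 / (2*76755) = 15.24

15.24 m/s


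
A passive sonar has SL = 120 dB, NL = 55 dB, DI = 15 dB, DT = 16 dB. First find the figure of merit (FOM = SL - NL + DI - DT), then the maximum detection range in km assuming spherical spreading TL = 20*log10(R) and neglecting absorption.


Step 1: FOM = SL - NL + DI - DT = 120 - 55 + 15 - 16 = 64 dB
Step 2: at max range FOM = TL = 20*log10(R), so R = 10^(64/20) = 1584.89 m = 1.58 km

1.58 km


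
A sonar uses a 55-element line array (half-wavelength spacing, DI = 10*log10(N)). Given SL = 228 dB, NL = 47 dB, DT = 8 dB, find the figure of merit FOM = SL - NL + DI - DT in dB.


190.4 dB


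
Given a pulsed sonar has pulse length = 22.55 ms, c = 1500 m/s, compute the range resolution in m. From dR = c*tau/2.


dR = c*tau/2 = 1500 * 22.55e-3 / 2 = 16.9125

16.9125 m


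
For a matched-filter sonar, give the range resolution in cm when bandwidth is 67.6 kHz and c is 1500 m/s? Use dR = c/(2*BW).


dR = c/(2*BW) = 1500 / (2 * 67.6e3) = 0.0111 m = 1.11 cm

1.11 cm


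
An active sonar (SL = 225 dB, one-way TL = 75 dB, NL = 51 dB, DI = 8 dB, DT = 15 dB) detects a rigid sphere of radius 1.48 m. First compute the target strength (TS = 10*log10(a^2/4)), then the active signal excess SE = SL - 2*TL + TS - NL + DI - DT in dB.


Step 1: TS = 10*log10(1.48^2/4) = -2.62 dB
Step 2: SE = SL - 2*TL + TS - NL + DI - DT = 225 - 2*75 + (-2.62) - 51 + 8 - 15 = 14.38

14.38 dB


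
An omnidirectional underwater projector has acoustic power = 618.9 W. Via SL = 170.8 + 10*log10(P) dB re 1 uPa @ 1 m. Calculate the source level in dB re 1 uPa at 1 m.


SL = 170.8 + 10*log10(618.9) = 170.8 + 27.92 = 198.72

198.72 dB


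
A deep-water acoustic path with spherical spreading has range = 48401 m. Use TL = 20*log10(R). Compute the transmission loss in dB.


TL = 20*log10(48401) = 93.7

93.7 dB


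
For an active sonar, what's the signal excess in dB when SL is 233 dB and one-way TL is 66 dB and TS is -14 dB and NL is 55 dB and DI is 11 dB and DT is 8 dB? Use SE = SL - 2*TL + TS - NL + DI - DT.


SE = SL - 2*TL + TS - NL + DI - DT = 233 - 2*66 + (-14) - 55 + 11 - 8 = 35

35 dB


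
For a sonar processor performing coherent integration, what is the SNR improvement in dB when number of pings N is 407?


Gain = 10*log10(407) = 26.1

26.1 dB


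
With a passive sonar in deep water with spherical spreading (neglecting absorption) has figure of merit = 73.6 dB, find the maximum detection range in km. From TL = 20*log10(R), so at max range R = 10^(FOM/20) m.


At max range FOM = TL, so 20*log10(R) = 73.6
R = 10^(73.6/20) = 4786.3 m = 4.79 km

4.79 km


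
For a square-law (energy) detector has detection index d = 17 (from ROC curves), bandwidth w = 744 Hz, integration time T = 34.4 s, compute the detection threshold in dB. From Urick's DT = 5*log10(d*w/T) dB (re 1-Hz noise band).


DT = 5*log10(d*w/T) = 5*log10(17 * 744 / 34.4) = 5*log10(367.67) = 12.83

12.83 dB


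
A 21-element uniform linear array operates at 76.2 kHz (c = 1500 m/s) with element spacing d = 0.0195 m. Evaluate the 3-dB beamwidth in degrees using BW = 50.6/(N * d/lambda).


Step 1: lambda = 1500/76200 = 0.01969 m
Step 2: d/lambda = 0.0195/0.01969 = 0.9904
Step 3: BW = 50.6/(N * d/lambda) = 50.6/(21 * 0.9904) = 2.43

2.43 deg


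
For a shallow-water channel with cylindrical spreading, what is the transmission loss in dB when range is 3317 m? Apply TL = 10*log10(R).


TL = 10*log10(3317) = 35.21

35.21 dB


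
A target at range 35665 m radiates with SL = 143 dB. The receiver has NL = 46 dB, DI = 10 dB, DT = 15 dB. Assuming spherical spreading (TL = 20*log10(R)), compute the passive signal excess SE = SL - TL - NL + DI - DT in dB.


Step 1: TL = 20*log10(35665) = 91.04 dB
Step 2: SE = 143 - 91.04 - 46 + 10 - 15 = 0.96

0.96 dB


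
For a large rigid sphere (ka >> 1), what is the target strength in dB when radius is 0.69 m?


-9.24 dB


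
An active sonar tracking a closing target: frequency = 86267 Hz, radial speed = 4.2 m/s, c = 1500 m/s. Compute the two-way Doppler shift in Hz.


483.1 Hz


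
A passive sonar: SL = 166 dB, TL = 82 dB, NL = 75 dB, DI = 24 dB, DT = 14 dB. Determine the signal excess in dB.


19 dB


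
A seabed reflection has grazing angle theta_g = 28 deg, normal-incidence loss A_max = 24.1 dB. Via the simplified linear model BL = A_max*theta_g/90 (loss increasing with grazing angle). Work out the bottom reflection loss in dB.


7.5 dB


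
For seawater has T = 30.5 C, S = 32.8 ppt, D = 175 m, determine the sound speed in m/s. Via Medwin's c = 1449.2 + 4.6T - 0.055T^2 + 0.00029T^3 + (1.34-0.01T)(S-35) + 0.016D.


c = 1449.2 + 4.6*30.5 - 0.055*30.5^2 + 0.00029*30.5^3 + (1.34 - 0.01*30.5)*(32.8 - 35) + 0.016*175 = 1547.09

1547.09 m/s


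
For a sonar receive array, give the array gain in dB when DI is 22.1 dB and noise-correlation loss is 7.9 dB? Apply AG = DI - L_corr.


14.2 dB


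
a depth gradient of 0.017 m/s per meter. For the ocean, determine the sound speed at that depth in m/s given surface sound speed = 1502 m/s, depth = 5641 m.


1597.897 m/s


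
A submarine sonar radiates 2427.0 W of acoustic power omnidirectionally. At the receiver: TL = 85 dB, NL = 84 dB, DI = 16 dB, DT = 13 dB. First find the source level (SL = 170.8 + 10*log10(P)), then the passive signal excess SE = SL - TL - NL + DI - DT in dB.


Step 1: SL = 170.8 + 10*log10(2427.0) = 204.65 dB
Step 2: SE = SL - TL - NL + DI - DT = 204.65 - 85 - 84 + 16 - 13 = 38.65

38.65 dB


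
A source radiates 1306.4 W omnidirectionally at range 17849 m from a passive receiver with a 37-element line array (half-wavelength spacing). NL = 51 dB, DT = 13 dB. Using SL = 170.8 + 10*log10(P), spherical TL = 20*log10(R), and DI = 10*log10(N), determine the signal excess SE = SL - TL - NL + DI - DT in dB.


Step 1: SL = 170.8 + 10*log10(1306.4) = 201.96 dB
Step 2: TL = 20*log10(17849) = 85.03 dB
Step 3: DI = 10*log10(37) = 15.68 dB
Step 4: SE = SL - TL - NL + DI - DT = 201.96 - 85.03 - 51 + 15.68 - 13 = 68.61

68.61 dB


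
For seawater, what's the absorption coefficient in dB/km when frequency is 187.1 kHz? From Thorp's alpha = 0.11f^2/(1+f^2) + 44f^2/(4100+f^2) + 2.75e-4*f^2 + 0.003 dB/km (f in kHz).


f^2 = 35006.41
alpha = 0.11*35006.41/(1+35006.41) + 44*35006.41/(4100+35006.41) + 2.75e-4*35006.41 + 0.003 = 49.127

49.127 dB/km


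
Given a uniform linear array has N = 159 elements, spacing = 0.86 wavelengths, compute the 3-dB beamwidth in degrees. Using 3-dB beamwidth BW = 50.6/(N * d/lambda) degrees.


0.37 deg


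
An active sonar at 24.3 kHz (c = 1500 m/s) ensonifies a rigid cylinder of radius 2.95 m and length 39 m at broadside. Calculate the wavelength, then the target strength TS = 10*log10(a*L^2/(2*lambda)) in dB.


Step 1: lambda = c/f = 1500/24300 = 0.06173 m
Step 2: TS = 10*log10(a*L^2/(2*lambda)) = 10*log10(2.95*39^2/(2*0.06173)) = 45.6

45.6 dB


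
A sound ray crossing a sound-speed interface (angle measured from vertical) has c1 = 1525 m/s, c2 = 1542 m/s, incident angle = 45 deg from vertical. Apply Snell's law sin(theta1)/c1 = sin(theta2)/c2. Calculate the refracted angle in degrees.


sin(theta2) = (c2/c1)*sin(theta1) = (1542/1525)*sin(45 deg) = 0.71499
theta2 = arcsin(0.71499) = 45.64

45.64 deg


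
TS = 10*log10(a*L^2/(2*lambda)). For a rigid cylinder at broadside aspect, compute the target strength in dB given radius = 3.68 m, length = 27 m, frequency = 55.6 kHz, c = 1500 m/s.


46.97 dB


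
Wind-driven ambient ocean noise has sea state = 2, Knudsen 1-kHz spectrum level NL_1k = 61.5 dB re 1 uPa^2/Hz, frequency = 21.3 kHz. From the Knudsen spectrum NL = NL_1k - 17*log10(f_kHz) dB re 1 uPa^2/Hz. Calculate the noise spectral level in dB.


NL = NL_1k - 17*log10(f_kHz) = 61.5 - 17*log10(21.3) = 61.5 - (22.58) = 38.92

38.92 dB


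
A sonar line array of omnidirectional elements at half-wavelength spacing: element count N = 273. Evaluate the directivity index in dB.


DI = 10*log10(273) = 24.36

24.36 dB


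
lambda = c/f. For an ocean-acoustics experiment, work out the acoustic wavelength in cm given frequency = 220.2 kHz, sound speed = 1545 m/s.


0.7 cm


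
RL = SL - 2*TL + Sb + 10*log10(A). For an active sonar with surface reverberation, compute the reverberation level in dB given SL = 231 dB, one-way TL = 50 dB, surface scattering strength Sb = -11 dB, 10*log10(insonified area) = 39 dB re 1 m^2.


159 dB


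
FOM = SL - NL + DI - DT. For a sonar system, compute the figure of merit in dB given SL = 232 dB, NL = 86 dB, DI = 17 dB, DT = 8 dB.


FOM = SL - NL + DI - DT = 232 - 86 + 17 - 8 = 155

155 dB


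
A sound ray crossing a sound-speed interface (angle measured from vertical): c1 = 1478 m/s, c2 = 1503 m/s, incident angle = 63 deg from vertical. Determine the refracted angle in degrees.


sin(theta2) = (c2/c1)*sin(theta1) = (1503/1478)*sin(63 deg) = 0.90608
theta2 = arcsin(0.90608) = 64.97

64.97 deg


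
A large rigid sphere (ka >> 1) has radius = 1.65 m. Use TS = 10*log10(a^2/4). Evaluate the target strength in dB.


-1.67 dB


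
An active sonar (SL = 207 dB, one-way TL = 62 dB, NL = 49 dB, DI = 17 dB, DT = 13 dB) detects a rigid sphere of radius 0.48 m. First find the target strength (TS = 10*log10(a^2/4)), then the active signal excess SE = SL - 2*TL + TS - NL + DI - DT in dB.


Step 1: TS = 10*log10(0.48^2/4) = -12.4 dB
Step 2: SE = SL - 2*TL + TS - NL + DI - DT = 207 - 2*62 + (-12.4) - 49 + 17 - 13 = 25.6

25.6 dB


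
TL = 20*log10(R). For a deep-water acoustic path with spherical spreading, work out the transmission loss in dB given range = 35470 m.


TL = 20*log10(35470) = 91.0

91.0 dB


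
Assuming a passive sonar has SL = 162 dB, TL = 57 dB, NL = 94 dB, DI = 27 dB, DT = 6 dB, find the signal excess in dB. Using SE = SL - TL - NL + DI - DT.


SE = SL - TL - NL + DI - DT = 162 - 57 - 94 + 27 - 6 = 32

32 dB


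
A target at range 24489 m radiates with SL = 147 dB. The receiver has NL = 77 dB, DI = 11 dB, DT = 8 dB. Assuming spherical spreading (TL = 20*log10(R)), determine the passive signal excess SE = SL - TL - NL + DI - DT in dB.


-14.78 dB


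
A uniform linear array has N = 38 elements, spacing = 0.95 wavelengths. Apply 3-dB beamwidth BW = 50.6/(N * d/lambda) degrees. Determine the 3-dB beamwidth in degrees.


BW = 50.6 / (38 * 0.95) = 50.6 / 36.1 = 1.4

1.4 deg


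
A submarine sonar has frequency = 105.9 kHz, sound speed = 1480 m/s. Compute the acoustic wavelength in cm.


lambda = c/f = 1480 / 105900 = 0.014 m = 1.4 cm

1.4 cm


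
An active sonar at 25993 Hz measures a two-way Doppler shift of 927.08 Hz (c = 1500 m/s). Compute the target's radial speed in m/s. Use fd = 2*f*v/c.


From fd = 2*f*v/c, v = c*fd/(2*f) = 1500 * 927.08 / (2*25993) = 26.75

26.75 m/s


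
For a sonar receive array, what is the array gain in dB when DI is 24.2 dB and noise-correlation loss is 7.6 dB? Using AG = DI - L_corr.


AG = DI - L_corr = 24.2 - 7.6 = 16.6

16.6 dB


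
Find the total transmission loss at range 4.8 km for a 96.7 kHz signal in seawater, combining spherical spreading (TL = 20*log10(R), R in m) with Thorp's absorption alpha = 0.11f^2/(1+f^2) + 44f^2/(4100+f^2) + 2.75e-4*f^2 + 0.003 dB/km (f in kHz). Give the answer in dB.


Step 1 (Thorp): alpha = 0.11*9350.89/(1+9350.89) + 44*9350.89/(4100+9350.89) + 2.75e-4*9350.89 + 0.003 = 33.2727 dB/km
Step 2: TL_spread = 20*log10(4800) = 73.62 dB
Step 3: TL_abs = alpha*R = 33.2727 * 4.8 = 159.71 dB
Step 4: TL_total = 73.62 + 159.71 = 233.33

233.33 dB


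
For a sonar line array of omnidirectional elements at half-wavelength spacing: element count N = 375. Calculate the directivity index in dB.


25.74 dB


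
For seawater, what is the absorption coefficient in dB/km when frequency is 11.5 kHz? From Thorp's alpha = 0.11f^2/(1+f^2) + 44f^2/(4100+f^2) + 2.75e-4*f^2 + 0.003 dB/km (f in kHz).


1.523 dB/km


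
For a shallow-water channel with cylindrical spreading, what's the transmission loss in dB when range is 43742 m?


TL = 10*log10(43742) = 46.41

46.41 dB


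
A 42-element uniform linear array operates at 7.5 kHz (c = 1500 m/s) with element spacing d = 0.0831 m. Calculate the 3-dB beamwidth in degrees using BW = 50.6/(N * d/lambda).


2.9 deg


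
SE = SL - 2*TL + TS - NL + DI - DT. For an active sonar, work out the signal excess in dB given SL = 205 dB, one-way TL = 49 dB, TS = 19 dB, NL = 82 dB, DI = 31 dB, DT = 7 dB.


SE = SL - 2*TL + TS - NL + DI - DT = 205 - 2*49 + (19) - 82 + 31 - 7 = 68

68 dB


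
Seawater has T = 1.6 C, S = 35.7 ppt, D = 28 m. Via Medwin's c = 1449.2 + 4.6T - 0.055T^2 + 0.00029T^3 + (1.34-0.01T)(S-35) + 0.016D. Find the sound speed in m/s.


c = 1449.2 + 4.6*1.6 - 0.055*1.6^2 + 0.00029*1.6^3 + (1.34 - 0.01*1.6)*(35.7 - 35) + 0.016*28 = 1457.8

1457.8 m/s


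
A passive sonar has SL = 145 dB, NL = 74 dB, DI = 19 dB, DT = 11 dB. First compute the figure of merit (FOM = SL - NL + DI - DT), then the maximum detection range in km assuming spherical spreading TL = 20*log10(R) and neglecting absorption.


Step 1: FOM = SL - NL + DI - DT = 145 - 74 + 19 - 11 = 79 dB
Step 2: at max range FOM = TL = 20*log10(R), so R = 10^(79/20) = 8912.51 m = 8.91 km

8.91 km


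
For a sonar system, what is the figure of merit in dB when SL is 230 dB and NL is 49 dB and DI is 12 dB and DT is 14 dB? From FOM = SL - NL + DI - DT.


FOM = SL - NL + DI - DT = 230 - 49 + 12 - 14 = 179

179 dB


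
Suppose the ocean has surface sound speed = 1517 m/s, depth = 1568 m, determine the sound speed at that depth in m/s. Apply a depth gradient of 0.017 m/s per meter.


c = 1517 + 0.017 * 1568 = 1543.656

1543.656 m/s


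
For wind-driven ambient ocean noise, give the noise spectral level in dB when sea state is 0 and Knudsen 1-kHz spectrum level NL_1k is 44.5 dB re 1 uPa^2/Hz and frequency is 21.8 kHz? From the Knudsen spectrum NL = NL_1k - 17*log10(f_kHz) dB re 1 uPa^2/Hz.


21.75 dB


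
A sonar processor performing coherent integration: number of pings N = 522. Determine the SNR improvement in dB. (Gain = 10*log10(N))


27.18 dB


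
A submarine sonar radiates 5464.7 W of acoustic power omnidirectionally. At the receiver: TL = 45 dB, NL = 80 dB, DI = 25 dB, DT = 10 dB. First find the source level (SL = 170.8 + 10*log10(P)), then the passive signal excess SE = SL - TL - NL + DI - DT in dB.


Step 1: SL = 170.8 + 10*log10(5464.7) = 208.18 dB
Step 2: SE = SL - TL - NL + DI - DT = 208.18 - 45 - 80 + 25 - 10 = 98.18

98.18 dB


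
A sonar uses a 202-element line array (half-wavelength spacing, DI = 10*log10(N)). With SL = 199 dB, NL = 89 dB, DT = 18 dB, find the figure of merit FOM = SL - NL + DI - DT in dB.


Step 1: DI = 10*log10(202) = 23.05 dB
Step 2: FOM = SL - NL + DI - DT = 199 - 89 + 23.05 - 18 = 115.05

115.05 dB


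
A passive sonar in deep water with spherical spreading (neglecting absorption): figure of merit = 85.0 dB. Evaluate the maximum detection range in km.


At max range FOM = TL, so 20*log10(R) = 85.0
R = 10^(85.0/20) = 17782.79 m = 17.78 km

17.78 km


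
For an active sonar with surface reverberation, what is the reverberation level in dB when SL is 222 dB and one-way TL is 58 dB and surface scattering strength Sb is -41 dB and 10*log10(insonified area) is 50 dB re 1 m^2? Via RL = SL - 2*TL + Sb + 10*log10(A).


RL = SL - 2*TL + Sb + 10*log10(A) = 222 - 2*58 + (-41) + 50 = 115

115 dB


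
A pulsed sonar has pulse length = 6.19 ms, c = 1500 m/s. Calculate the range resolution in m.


dR = c*tau/2 = 1500 * 6.19e-3 / 2 = 4.6425

4.6425 m


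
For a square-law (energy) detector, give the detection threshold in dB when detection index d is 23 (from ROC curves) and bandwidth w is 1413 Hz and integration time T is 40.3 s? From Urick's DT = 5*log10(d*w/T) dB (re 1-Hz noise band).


DT = 5*log10(d*w/T) = 5*log10(23 * 1413 / 40.3) = 5*log10(806.43) = 14.53

14.53 dB


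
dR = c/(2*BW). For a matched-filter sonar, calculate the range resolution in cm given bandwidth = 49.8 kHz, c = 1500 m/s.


1.51 cm


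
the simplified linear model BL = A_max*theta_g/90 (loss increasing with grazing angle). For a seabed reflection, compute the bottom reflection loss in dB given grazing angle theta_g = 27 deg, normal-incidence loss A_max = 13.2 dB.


BL = A_max * theta_g / 90 = 13.2 * 27 / 90 = 3.96

3.96 dB


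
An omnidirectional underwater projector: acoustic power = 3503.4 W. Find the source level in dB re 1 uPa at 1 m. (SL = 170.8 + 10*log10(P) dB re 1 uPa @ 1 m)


SL = 170.8 + 10*log10(3503.4) = 170.8 + 35.44 = 206.24

206.24 dB


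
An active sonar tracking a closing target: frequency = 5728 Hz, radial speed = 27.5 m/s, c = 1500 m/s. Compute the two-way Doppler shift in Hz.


210.03 Hz


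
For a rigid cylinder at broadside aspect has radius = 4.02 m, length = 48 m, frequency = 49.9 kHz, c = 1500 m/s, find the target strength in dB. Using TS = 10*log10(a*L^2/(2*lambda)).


51.88 dB


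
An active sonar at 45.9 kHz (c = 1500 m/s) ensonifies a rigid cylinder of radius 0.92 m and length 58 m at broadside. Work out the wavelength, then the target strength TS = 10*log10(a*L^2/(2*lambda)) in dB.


Step 1: lambda = c/f = 1500/45900 = 0.03268 m
Step 2: TS = 10*log10(a*L^2/(2*lambda)) = 10*log10(0.92*58^2/(2*0.03268)) = 46.75

46.75 dB


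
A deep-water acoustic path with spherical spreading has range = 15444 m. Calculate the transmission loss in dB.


83.78 dB


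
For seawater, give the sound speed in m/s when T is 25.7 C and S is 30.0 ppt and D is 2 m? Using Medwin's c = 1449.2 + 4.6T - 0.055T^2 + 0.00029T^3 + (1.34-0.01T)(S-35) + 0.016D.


1530.63 m/s


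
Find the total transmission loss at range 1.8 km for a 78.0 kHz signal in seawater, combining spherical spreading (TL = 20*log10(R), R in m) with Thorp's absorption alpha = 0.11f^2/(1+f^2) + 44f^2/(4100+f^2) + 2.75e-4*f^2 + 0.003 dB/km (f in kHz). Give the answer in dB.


115.64 dB


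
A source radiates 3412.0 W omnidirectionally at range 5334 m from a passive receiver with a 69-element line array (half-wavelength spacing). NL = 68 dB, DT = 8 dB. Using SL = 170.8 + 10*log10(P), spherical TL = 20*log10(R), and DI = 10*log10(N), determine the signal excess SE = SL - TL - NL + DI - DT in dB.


73.98 dB


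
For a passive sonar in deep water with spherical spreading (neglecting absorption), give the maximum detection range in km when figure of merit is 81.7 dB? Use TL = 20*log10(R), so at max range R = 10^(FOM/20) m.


12.16 km


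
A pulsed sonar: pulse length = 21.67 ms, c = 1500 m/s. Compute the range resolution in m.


16.2525 m


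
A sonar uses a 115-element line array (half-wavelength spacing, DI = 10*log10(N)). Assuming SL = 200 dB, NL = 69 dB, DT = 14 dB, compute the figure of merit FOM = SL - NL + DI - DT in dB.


Step 1: DI = 10*log10(115) = 20.61 dB
Step 2: FOM = SL - NL + DI - DT = 200 - 69 + 20.61 - 14 = 137.61

137.61 dB


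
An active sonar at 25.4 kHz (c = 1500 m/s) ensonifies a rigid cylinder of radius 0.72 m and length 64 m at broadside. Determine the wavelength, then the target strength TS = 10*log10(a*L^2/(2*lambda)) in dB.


Step 1: lambda = c/f = 1500/25400 = 0.05906 m
Step 2: TS = 10*log10(a*L^2/(2*lambda)) = 10*log10(0.72*64^2/(2*0.05906)) = 43.97

43.97 dB


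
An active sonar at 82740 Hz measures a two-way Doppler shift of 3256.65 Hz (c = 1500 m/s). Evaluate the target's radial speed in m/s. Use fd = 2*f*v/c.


From fd = 2*f*v/c, v = c*fd/(2*f) = 1500 * 3256.65 / (2*82740) = 29.52

29.52 m/s


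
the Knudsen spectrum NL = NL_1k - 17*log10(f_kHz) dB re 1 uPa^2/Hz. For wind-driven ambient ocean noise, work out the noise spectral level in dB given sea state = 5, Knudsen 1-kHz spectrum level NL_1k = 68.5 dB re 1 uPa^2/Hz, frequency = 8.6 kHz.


NL = NL_1k - 17*log10(f_kHz) = 68.5 - 17*log10(8.6) = 68.5 - (15.89) = 52.61

52.61 dB


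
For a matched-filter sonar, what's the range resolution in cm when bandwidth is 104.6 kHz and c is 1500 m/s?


0.72 cm


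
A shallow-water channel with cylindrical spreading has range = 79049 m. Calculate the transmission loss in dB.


TL = 10*log10(79049) = 48.98

48.98 dB


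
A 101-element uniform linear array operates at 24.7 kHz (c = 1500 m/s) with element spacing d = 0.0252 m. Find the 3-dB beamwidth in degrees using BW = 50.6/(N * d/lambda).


Step 1: lambda = 1500/24700 = 0.06073 m
Step 2: d/lambda = 0.0252/0.06073 = 0.415
Step 3: BW = 50.6/(N * d/lambda) = 50.6/(101 * 0.415) = 1.21

1.21 deg


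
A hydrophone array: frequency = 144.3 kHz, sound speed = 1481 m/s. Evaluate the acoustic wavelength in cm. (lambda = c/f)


lambda = c/f = 1481 / 144300 = 0.0103 m = 1.03 cm

1.03 cm


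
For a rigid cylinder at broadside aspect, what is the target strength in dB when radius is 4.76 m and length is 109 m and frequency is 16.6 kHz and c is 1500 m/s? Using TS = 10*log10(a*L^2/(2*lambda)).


lambda = 1500/16600 = 0.09036 m
TS = 10*log10(4.76*109^2/(2*0.09036)) = 54.95

54.95 dB


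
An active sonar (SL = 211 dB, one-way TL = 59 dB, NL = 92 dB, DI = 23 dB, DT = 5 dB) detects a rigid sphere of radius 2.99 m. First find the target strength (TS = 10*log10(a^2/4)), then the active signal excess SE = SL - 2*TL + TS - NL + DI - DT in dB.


Step 1: TS = 10*log10(2.99^2/4) = 3.49 dB
Step 2: SE = SL - 2*TL + TS - NL + DI - DT = 211 - 2*59 + (3.49) - 92 + 23 - 5 = 22.49

22.49 dB


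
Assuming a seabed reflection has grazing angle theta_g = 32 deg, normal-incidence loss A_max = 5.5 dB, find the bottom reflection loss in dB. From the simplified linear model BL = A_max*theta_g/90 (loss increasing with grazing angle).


1.96 dB


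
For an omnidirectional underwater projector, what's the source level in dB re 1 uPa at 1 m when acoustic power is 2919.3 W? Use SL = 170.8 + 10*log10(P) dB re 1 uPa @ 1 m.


SL = 170.8 + 10*log10(2919.3) = 170.8 + 34.65 = 205.45

205.45 dB


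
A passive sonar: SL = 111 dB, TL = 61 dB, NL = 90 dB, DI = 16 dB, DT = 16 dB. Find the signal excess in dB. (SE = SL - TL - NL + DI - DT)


SE = SL - TL - NL + DI - DT = 111 - 61 - 90 + 16 - 16 = -40

-40 dB


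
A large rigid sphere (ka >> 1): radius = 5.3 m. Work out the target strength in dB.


TS = 10*log10(5.3^2 / 4) = 10*log10(7.0225) = 8.46

8.46 dB


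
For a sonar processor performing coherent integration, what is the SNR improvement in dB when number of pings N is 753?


28.77 dB


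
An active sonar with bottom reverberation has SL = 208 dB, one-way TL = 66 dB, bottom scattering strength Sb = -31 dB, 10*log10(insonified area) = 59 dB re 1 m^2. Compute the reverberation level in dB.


RL = SL - 2*TL + Sb + 10*log10(A) = 208 - 2*66 + (-31) + 59 = 104

104 dB


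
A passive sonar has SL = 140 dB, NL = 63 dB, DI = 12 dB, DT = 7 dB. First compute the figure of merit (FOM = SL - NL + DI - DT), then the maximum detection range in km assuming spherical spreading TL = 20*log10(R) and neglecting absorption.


Step 1: FOM = SL - NL + DI - DT = 140 - 63 + 12 - 7 = 82 dB
Step 2: at max range FOM = TL = 20*log10(R), so R = 10^(82/20) = 12589.25 m = 12.59 km

12.59 km


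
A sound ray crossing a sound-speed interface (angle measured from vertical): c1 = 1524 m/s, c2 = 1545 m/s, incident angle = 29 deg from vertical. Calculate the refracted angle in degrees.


sin(theta2) = (c2/c1)*sin(theta1) = (1545/1524)*sin(29 deg) = 0.49149
theta2 = arcsin(0.49149) = 29.44

29.44 deg


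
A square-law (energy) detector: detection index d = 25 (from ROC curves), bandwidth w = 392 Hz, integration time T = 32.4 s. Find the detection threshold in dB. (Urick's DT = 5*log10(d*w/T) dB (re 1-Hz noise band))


DT = 5*log10(d*w/T) = 5*log10(25 * 392 / 32.4) = 5*log10(302.47) = 12.4

12.4 dB


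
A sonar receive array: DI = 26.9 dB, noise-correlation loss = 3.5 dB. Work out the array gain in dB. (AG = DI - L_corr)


AG = DI - L_corr = 26.9 - 3.5 = 23.4

23.4 dB


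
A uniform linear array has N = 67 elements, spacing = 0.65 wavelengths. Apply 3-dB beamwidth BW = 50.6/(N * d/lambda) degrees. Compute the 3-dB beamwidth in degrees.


1.16 deg


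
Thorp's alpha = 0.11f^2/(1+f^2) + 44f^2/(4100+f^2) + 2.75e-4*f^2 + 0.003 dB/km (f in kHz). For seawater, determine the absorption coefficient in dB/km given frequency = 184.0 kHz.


f^2 = 33856.0
alpha = 0.11*33856.0/(1+33856.0) + 44*33856.0/(4100+33856.0) + 2.75e-4*33856.0 + 0.003 = 48.671

48.671 dB/km


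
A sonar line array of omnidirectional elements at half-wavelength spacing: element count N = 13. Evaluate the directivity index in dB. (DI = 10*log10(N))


11.14 dB


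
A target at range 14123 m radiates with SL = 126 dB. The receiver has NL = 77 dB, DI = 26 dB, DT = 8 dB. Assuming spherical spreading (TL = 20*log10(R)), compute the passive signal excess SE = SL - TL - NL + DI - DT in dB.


Step 1: TL = 20*log10(14123) = 83.0 dB
Step 2: SE = 126 - 83.0 - 77 + 26 - 8 = -16.0

-16.0 dB


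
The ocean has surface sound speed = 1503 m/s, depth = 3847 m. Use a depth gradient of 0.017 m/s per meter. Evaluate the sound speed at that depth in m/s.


c = 1503 + 0.017 * 3847 = 1568.399

1568.399 m/s


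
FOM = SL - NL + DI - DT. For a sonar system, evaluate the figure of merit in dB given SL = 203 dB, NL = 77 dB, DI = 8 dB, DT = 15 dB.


FOM = SL - NL + DI - DT = 203 - 77 + 8 - 15 = 119

119 dB


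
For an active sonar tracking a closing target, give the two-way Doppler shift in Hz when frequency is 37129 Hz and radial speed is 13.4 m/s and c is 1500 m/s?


fd = 2*f*v/c = 2 * 37129 * 13.4 / 1500 = 663.37

663.37 Hz


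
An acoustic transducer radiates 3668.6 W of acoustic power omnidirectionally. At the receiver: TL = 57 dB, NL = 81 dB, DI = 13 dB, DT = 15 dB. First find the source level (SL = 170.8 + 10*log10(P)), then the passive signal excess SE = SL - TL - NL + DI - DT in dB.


Step 1: SL = 170.8 + 10*log10(3668.6) = 206.45 dB
Step 2: SE = SL - TL - NL + DI - DT = 206.45 - 57 - 81 + 13 - 15 = 66.45

66.45 dB


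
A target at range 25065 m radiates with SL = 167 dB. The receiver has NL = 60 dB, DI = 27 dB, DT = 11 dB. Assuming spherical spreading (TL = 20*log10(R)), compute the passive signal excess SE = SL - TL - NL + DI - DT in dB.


35.02 dB


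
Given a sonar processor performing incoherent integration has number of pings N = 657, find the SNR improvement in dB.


Gain = 5*log10(657) = 14.09

14.09 dB


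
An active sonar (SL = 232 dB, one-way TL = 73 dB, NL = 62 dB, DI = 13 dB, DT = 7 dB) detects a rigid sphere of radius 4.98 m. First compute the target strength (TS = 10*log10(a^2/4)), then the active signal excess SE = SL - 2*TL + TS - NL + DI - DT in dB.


Step 1: TS = 10*log10(4.98^2/4) = 7.92 dB
Step 2: SE = SL - 2*TL + TS - NL + DI - DT = 232 - 2*73 + (7.92) - 62 + 13 - 7 = 37.92

37.92 dB


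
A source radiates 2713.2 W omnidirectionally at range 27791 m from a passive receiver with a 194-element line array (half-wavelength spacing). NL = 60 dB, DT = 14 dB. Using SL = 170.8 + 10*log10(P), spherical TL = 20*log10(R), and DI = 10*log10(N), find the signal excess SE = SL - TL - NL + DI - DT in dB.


65.13 dB


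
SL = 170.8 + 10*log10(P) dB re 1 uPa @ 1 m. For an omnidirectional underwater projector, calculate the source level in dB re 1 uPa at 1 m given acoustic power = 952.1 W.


SL = 170.8 + 10*log10(952.1) = 170.8 + 29.79 = 200.59

200.59 dB


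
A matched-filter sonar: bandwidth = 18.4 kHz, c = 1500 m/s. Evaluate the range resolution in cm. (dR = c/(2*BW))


dR = c/(2*BW) = 1500 / (2 * 18.4e3) = 0.0408 m = 4.08 cm

4.08 cm


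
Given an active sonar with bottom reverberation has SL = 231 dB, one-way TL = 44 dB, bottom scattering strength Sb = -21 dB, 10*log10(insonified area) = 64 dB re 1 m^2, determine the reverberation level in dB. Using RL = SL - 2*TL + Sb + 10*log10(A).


186 dB


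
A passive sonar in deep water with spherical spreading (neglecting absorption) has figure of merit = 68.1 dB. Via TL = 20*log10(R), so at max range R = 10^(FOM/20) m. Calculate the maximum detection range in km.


At max range FOM = TL, so 20*log10(R) = 68.1
R = 10^(68.1/20) = 2540.97 m = 2.54 km

2.54 km


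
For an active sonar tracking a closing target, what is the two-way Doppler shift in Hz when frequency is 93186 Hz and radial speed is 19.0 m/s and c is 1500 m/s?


fd = 2*f*v/c = 2 * 93186 * 19.0 / 1500 = 2360.71

2360.71 Hz


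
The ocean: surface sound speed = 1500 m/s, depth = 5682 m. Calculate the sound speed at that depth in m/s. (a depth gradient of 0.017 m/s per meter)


c = 1500 + 0.017 * 5682 = 1596.594

1596.594 m/s


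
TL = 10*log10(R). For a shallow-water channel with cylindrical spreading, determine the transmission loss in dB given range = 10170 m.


TL = 10*log10(10170) = 40.07

40.07 dB


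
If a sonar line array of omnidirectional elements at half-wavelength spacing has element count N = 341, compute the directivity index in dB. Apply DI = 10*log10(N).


DI = 10*log10(341) = 25.33

25.33 dB


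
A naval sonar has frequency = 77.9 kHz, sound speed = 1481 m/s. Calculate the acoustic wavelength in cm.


1.9 cm


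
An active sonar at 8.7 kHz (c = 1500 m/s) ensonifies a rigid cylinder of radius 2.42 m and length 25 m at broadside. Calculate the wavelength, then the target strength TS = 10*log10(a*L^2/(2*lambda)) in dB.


Step 1: lambda = c/f = 1500/8700 = 0.17241 m
Step 2: TS = 10*log10(a*L^2/(2*lambda)) = 10*log10(2.42*25^2/(2*0.17241)) = 36.42

36.42 dB


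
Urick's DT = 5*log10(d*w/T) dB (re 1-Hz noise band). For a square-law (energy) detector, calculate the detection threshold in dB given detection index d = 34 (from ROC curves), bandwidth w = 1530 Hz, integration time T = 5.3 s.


19.96 dB


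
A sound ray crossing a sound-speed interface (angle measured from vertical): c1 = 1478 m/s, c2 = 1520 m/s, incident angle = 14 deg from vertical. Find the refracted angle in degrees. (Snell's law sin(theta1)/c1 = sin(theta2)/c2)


14.41 deg


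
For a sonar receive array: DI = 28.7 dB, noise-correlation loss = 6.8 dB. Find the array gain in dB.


AG = DI - L_corr = 28.7 - 6.8 = 21.9

21.9 dB


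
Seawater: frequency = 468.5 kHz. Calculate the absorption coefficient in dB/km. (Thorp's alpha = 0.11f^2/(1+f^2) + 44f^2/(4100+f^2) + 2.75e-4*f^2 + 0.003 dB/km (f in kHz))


103.667 dB/km


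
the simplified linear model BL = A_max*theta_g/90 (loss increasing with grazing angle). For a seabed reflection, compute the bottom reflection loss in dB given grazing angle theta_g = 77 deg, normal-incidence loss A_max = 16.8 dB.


BL = A_max * theta_g / 90 = 16.8 * 77 / 90 = 14.37

14.37 dB


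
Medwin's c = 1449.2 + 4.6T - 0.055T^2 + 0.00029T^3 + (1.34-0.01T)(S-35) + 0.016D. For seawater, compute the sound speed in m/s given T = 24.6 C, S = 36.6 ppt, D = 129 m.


1537.21 m/s


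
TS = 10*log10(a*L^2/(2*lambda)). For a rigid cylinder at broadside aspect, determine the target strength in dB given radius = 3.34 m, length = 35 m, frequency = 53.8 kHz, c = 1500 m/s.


lambda = 1500/53800 = 0.02788 m
TS = 10*log10(3.34*35^2/(2*0.02788)) = 48.66

48.66 dB
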